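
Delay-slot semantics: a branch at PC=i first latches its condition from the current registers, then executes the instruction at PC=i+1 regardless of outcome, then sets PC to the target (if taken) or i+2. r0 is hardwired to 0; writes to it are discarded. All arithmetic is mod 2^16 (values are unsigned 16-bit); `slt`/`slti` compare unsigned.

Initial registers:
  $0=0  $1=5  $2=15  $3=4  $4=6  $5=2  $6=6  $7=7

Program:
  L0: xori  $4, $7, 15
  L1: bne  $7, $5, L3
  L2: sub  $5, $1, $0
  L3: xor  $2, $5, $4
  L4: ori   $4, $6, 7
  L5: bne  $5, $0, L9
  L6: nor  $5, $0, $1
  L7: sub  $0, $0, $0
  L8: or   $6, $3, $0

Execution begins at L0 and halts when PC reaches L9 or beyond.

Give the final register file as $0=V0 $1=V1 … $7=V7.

[0] xori  $4, $7, 15  →  {$0:0, $1:5, $2:15, $3:4, $4:8, $5:2, $6:6, $7:7}
[1] bne  $7, $5, L3  →  {$0:0, $1:5, $2:15, $3:4, $4:8, $5:2, $6:6, $7:7}  ⟨branch taken⟩
[2] sub  $5, $1, $0  →  {$0:0, $1:5, $2:15, $3:4, $4:8, $5:5, $6:6, $7:7}
[3] xor  $2, $5, $4  →  {$0:0, $1:5, $2:13, $3:4, $4:8, $5:5, $6:6, $7:7}
[4] ori   $4, $6, 7  →  {$0:0, $1:5, $2:13, $3:4, $4:7, $5:5, $6:6, $7:7}
[5] bne  $5, $0, L9  →  {$0:0, $1:5, $2:13, $3:4, $4:7, $5:5, $6:6, $7:7}  ⟨branch taken⟩
[6] nor  $5, $0, $1  →  {$0:0, $1:5, $2:13, $3:4, $4:7, $5:65530, $6:6, $7:7}

$0=0 $1=5 $2=13 $3=4 $4=7 $5=65530 $6=6 $7=7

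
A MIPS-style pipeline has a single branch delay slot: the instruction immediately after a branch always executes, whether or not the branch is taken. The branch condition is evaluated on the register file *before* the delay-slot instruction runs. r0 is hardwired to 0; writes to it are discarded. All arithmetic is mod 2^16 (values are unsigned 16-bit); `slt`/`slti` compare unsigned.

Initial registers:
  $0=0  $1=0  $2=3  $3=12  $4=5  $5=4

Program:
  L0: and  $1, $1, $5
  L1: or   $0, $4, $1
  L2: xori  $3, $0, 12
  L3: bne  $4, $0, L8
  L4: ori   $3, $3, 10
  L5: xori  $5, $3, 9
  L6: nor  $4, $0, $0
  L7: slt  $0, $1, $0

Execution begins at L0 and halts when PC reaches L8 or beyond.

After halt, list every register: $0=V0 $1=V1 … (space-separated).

$0=0 $1=0 $2=3 $3=14 $4=5 $5=4

#0 and  $1, $1, $5 ; 0/0/3/12/5/4
#1 or   $0, $4, $1 ; 0/0/3/12/5/4
#2 xori  $3, $0, 12 ; 0/0/3/12/5/4
#3 bne  $4, $0, L8 ; 0/0/3/12/5/4 ; →target
#4 ori   $3, $3, 10 ; 0/0/3/14/5/4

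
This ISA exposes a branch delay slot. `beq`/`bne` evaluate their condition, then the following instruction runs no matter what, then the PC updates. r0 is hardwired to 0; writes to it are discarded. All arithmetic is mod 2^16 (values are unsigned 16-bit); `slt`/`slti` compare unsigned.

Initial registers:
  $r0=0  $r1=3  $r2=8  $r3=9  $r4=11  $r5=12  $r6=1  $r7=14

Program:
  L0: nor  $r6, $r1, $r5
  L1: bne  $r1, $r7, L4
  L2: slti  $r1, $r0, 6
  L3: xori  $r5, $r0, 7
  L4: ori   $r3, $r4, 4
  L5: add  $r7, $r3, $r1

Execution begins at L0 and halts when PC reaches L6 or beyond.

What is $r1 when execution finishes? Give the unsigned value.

  step pc=0: nor  $r6, $r1, $r5  regs=(0,3,8,9,11,12,65520,14)
  step pc=1: bne  $r1, $r7, L4  cond=T  regs=(0,3,8,9,11,12,65520,14)
  step pc=2: slti  $r1, $r0, 6  regs=(0,1,8,9,11,12,65520,14)
  step pc=4: ori   $r3, $r4, 4  regs=(0,1,8,15,11,12,65520,14)
  step pc=5: add  $r7, $r3, $r1  regs=(0,1,8,15,11,12,65520,16)

1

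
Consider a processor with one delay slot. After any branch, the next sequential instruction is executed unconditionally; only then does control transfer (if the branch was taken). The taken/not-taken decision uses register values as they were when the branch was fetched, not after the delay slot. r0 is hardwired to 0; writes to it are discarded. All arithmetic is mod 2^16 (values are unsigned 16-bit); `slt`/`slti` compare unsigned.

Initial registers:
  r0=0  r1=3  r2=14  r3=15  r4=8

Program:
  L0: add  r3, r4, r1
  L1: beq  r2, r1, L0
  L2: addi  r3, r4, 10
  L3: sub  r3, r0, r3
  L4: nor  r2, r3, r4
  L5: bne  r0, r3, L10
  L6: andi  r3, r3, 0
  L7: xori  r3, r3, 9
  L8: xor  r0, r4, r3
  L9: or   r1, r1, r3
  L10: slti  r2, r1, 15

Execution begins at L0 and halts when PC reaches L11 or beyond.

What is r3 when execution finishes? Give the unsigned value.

[0] add  r3, r4, r1  →  {r0:0, r1:3, r2:14, r3:11, r4:8}
[1] beq  r2, r1, L0  →  {r0:0, r1:3, r2:14, r3:11, r4:8}  ⟨branch fallthrough⟩
[2] addi  r3, r4, 10  →  {r0:0, r1:3, r2:14, r3:18, r4:8}
[3] sub  r3, r0, r3  →  {r0:0, r1:3, r2:14, r3:65518, r4:8}
[4] nor  r2, r3, r4  →  {r0:0, r1:3, r2:17, r3:65518, r4:8}
[5] bne  r0, r3, L10  →  {r0:0, r1:3, r2:17, r3:65518, r4:8}  ⟨branch taken⟩
[6] andi  r3, r3, 0  →  {r0:0, r1:3, r2:17, r3:0, r4:8}
[10] slti  r2, r1, 15  →  {r0:0, r1:3, r2:1, r3:0, r4:8}

0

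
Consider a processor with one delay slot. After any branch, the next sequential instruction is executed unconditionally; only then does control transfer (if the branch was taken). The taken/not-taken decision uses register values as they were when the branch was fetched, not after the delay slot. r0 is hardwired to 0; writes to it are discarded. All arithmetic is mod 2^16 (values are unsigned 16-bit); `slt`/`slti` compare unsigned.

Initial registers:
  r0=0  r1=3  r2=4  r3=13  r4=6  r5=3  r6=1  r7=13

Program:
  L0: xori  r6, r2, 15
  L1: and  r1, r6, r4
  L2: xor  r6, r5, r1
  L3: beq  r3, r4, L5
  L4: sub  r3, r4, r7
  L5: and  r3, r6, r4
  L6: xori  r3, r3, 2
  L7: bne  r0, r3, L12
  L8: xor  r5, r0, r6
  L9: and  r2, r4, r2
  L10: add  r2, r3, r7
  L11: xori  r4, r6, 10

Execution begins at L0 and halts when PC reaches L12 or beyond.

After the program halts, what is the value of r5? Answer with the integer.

#0 xori  r6, r2, 15 ; 0/3/4/13/6/3/11/13
#1 and  r1, r6, r4 ; 0/2/4/13/6/3/11/13
#2 xor  r6, r5, r1 ; 0/2/4/13/6/3/1/13
#3 beq  r3, r4, L5 ; 0/2/4/13/6/3/1/13 ; →fallthru
#4 sub  r3, r4, r7 ; 0/2/4/65529/6/3/1/13
#5 and  r3, r6, r4 ; 0/2/4/0/6/3/1/13
#6 xori  r3, r3, 2 ; 0/2/4/2/6/3/1/13
#7 bne  r0, r3, L12 ; 0/2/4/2/6/3/1/13 ; →target
#8 xor  r5, r0, r6 ; 0/2/4/2/6/1/1/13

1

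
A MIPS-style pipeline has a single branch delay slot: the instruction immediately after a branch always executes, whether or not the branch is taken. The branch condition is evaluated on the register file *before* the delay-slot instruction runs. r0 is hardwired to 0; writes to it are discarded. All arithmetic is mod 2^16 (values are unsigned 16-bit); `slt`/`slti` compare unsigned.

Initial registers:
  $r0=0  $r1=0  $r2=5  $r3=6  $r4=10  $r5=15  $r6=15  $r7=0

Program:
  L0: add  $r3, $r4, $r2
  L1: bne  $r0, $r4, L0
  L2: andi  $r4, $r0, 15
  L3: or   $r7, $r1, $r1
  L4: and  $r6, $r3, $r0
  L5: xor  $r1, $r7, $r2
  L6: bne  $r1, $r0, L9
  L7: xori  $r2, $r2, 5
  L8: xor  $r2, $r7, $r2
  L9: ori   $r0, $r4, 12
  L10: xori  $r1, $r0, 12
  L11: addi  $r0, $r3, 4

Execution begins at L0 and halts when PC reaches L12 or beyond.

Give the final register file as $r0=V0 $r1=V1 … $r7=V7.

PC=0  add  $r3, $r4, $r2     | $r0=0 $r1=0 $r2=5 $r3=15 $r4=10 $r5=15 $r6=15 $r7=0
PC=1  bne  $r0, $r4, L0      | $r0=0 $r1=0 $r2=5 $r3=15 $r4=10 $r5=15 $r6=15 $r7=0  [TAKEN]
PC=2  andi  $r4, $r0, 15     | $r0=0 $r1=0 $r2=5 $r3=15 $r4=0 $r5=15 $r6=15 $r7=0
PC=0  add  $r3, $r4, $r2     | $r0=0 $r1=0 $r2=5 $r3=5 $r4=0 $r5=15 $r6=15 $r7=0
PC=1  bne  $r0, $r4, L0      | $r0=0 $r1=0 $r2=5 $r3=5 $r4=0 $r5=15 $r6=15 $r7=0  [not taken]
PC=2  andi  $r4, $r0, 15     | $r0=0 $r1=0 $r2=5 $r3=5 $r4=0 $r5=15 $r6=15 $r7=0
PC=3  or   $r7, $r1, $r1     | $r0=0 $r1=0 $r2=5 $r3=5 $r4=0 $r5=15 $r6=15 $r7=0
PC=4  and  $r6, $r3, $r0     | $r0=0 $r1=0 $r2=5 $r3=5 $r4=0 $r5=15 $r6=0 $r7=0
PC=5  xor  $r1, $r7, $r2     | $r0=0 $r1=5 $r2=5 $r3=5 $r4=0 $r5=15 $r6=0 $r7=0
PC=6  bne  $r1, $r0, L9      | $r0=0 $r1=5 $r2=5 $r3=5 $r4=0 $r5=15 $r6=0 $r7=0  [TAKEN]
PC=7  xori  $r2, $r2, 5      | $r0=0 $r1=5 $r2=0 $r3=5 $r4=0 $r5=15 $r6=0 $r7=0
PC=9  ori   $r0, $r4, 12     | $r0=0 $r1=5 $r2=0 $r3=5 $r4=0 $r5=15 $r6=0 $r7=0
PC=10 xori  $r1, $r0, 12     | $r0=0 $r1=12 $r2=0 $r3=5 $r4=0 $r5=15 $r6=0 $r7=0
PC=11 addi  $r0, $r3, 4      | $r0=0 $r1=12 $r2=0 $r3=5 $r4=0 $r5=15 $r6=0 $r7=0

$r0=0 $r1=12 $r2=0 $r3=5 $r4=0 $r5=15 $r6=0 $r7=0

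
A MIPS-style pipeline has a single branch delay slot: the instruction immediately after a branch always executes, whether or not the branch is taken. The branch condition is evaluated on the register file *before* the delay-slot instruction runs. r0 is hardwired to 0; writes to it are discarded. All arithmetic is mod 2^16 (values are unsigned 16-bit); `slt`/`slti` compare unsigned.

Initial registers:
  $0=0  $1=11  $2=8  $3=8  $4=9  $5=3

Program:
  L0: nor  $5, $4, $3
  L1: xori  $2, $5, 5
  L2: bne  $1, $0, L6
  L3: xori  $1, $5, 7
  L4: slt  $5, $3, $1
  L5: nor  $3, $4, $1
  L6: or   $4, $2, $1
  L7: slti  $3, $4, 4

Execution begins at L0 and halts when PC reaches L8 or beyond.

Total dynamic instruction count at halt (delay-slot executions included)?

#0 nor  $5, $4, $3 ; 0/11/8/8/9/65526
#1 xori  $2, $5, 5 ; 0/11/65523/8/9/65526
#2 bne  $1, $0, L6 ; 0/11/65523/8/9/65526 ; →target
#3 xori  $1, $5, 7 ; 0/65521/65523/8/9/65526
#6 or   $4, $2, $1 ; 0/65521/65523/8/65523/65526
#7 slti  $3, $4, 4 ; 0/65521/65523/0/65523/65526

6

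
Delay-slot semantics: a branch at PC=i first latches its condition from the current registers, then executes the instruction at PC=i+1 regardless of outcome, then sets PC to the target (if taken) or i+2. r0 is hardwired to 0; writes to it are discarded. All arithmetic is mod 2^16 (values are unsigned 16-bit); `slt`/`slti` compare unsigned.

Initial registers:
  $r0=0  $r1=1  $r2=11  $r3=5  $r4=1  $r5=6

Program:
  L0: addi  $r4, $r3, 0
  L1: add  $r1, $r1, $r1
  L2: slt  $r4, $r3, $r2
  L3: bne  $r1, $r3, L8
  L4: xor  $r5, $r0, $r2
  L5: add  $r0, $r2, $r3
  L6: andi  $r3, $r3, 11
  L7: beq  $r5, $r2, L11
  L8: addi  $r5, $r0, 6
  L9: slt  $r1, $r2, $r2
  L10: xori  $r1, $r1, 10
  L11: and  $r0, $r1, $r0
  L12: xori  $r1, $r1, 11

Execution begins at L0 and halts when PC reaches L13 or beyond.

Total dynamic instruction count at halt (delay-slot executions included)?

10

PC=0  addi  $r4, $r3, 0      | $r0=0 $r1=1 $r2=11 $r3=5 $r4=5 $r5=6
PC=1  add  $r1, $r1, $r1     | $r0=0 $r1=2 $r2=11 $r3=5 $r4=5 $r5=6
PC=2  slt  $r4, $r3, $r2     | $r0=0 $r1=2 $r2=11 $r3=5 $r4=1 $r5=6
PC=3  bne  $r1, $r3, L8      | $r0=0 $r1=2 $r2=11 $r3=5 $r4=1 $r5=6  [TAKEN]
PC=4  xor  $r5, $r0, $r2     | $r0=0 $r1=2 $r2=11 $r3=5 $r4=1 $r5=11
PC=8  addi  $r5, $r0, 6      | $r0=0 $r1=2 $r2=11 $r3=5 $r4=1 $r5=6
PC=9  slt  $r1, $r2, $r2     | $r0=0 $r1=0 $r2=11 $r3=5 $r4=1 $r5=6
PC=10 xori  $r1, $r1, 10     | $r0=0 $r1=10 $r2=11 $r3=5 $r4=1 $r5=6
PC=11 and  $r0, $r1, $r0     | $r0=0 $r1=10 $r2=11 $r3=5 $r4=1 $r5=6
PC=12 xori  $r1, $r1, 11     | $r0=0 $r1=1 $r2=11 $r3=5 $r4=1 $r5=6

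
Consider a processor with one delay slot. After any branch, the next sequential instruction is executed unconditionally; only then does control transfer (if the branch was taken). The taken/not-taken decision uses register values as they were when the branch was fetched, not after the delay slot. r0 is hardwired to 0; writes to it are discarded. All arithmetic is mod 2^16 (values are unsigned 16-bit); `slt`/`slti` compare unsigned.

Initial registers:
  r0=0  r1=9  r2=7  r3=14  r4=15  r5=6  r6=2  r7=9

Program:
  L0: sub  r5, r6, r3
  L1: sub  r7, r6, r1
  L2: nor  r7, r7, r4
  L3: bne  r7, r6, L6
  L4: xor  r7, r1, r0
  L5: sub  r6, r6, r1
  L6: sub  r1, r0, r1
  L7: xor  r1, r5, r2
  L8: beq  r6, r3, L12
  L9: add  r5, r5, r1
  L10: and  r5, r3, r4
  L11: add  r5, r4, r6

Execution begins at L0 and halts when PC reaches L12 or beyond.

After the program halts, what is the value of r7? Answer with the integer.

9

#0 sub  r5, r6, r3 ; 0/9/7/14/15/65524/2/9
#1 sub  r7, r6, r1 ; 0/9/7/14/15/65524/2/65529
#2 nor  r7, r7, r4 ; 0/9/7/14/15/65524/2/0
#3 bne  r7, r6, L6 ; 0/9/7/14/15/65524/2/0 ; →target
#4 xor  r7, r1, r0 ; 0/9/7/14/15/65524/2/9
#6 sub  r1, r0, r1 ; 0/65527/7/14/15/65524/2/9
#7 xor  r1, r5, r2 ; 0/65523/7/14/15/65524/2/9
#8 beq  r6, r3, L12 ; 0/65523/7/14/15/65524/2/9 ; →fallthru
#9 add  r5, r5, r1 ; 0/65523/7/14/15/65511/2/9
#10 and  r5, r3, r4 ; 0/65523/7/14/15/14/2/9
#11 add  r5, r4, r6 ; 0/65523/7/14/15/17/2/9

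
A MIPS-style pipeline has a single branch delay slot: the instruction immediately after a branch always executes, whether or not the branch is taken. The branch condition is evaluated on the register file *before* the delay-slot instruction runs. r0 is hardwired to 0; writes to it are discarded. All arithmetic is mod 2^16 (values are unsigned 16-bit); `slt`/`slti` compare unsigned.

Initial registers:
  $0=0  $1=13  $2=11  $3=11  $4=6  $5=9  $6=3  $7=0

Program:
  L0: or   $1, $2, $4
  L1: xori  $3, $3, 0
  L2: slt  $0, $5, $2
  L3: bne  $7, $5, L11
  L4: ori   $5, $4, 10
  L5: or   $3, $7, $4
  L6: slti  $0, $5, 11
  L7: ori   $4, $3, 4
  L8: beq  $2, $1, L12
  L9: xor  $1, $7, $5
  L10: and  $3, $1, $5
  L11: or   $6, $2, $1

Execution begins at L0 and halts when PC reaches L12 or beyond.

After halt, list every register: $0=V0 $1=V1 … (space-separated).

  step pc=0: or   $1, $2, $4  regs=(0,15,11,11,6,9,3,0)
  step pc=1: xori  $3, $3, 0  regs=(0,15,11,11,6,9,3,0)
  step pc=2: slt  $0, $5, $2  regs=(0,15,11,11,6,9,3,0)
  step pc=3: bne  $7, $5, L11  cond=T  regs=(0,15,11,11,6,9,3,0)
  step pc=4: ori   $5, $4, 10  regs=(0,15,11,11,6,14,3,0)
  step pc=11: or   $6, $2, $1  regs=(0,15,11,11,6,14,15,0)

$0=0 $1=15 $2=11 $3=11 $4=6 $5=14 $6=15 $7=0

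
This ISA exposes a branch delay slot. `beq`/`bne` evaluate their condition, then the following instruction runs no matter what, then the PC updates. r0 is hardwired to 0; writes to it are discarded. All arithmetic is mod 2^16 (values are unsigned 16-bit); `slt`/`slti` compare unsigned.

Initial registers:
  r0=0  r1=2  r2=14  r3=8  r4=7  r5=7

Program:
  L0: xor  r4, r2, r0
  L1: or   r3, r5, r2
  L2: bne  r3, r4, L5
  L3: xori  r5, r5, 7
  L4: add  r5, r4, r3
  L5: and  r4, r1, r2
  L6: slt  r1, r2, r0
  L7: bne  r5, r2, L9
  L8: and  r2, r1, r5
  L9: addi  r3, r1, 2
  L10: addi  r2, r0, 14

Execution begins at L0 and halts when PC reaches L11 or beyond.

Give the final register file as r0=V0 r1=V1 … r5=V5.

[0] xor  r4, r2, r0  →  {r0:0, r1:2, r2:14, r3:8, r4:14, r5:7}
[1] or   r3, r5, r2  →  {r0:0, r1:2, r2:14, r3:15, r4:14, r5:7}
[2] bne  r3, r4, L5  →  {r0:0, r1:2, r2:14, r3:15, r4:14, r5:7}  ⟨branch taken⟩
[3] xori  r5, r5, 7  →  {r0:0, r1:2, r2:14, r3:15, r4:14, r5:0}
[5] and  r4, r1, r2  →  {r0:0, r1:2, r2:14, r3:15, r4:2, r5:0}
[6] slt  r1, r2, r0  →  {r0:0, r1:0, r2:14, r3:15, r4:2, r5:0}
[7] bne  r5, r2, L9  →  {r0:0, r1:0, r2:14, r3:15, r4:2, r5:0}  ⟨branch taken⟩
[8] and  r2, r1, r5  →  {r0:0, r1:0, r2:0, r3:15, r4:2, r5:0}
[9] addi  r3, r1, 2  →  {r0:0, r1:0, r2:0, r3:2, r4:2, r5:0}
[10] addi  r2, r0, 14  →  {r0:0, r1:0, r2:14, r3:2, r4:2, r5:0}

r0=0 r1=0 r2=14 r3=2 r4=2 r5=0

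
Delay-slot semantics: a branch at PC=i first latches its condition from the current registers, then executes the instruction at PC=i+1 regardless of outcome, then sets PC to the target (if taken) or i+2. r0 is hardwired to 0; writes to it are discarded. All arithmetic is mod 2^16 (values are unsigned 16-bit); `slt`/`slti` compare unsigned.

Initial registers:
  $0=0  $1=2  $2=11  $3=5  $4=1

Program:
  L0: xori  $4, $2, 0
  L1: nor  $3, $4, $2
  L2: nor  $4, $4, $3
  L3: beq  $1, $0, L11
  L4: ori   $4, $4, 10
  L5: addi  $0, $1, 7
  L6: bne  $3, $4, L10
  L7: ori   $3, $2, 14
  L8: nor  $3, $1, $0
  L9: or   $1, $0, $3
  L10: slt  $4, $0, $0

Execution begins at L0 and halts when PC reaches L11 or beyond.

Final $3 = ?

PC=0  xori  $4, $2, 0        | $0=0 $1=2 $2=11 $3=5 $4=11
PC=1  nor  $3, $4, $2        | $0=0 $1=2 $2=11 $3=65524 $4=11
PC=2  nor  $4, $4, $3        | $0=0 $1=2 $2=11 $3=65524 $4=0
PC=3  beq  $1, $0, L11       | $0=0 $1=2 $2=11 $3=65524 $4=0  [not taken]
PC=4  ori   $4, $4, 10       | $0=0 $1=2 $2=11 $3=65524 $4=10
PC=5  addi  $0, $1, 7        | $0=0 $1=2 $2=11 $3=65524 $4=10
PC=6  bne  $3, $4, L10       | $0=0 $1=2 $2=11 $3=65524 $4=10  [TAKEN]
PC=7  ori   $3, $2, 14       | $0=0 $1=2 $2=11 $3=15 $4=10
PC=10 slt  $4, $0, $0        | $0=0 $1=2 $2=11 $3=15 $4=0

15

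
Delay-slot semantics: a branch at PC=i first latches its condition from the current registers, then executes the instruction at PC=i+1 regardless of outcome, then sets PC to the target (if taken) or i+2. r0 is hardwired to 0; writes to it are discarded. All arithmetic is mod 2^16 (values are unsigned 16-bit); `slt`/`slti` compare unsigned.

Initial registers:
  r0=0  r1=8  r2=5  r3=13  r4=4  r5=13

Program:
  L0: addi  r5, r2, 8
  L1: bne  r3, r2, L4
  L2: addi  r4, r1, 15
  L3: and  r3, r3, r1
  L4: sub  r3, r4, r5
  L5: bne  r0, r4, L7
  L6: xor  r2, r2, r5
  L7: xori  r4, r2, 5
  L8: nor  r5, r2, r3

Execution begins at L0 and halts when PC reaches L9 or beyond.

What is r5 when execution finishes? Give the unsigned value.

65525

PC=0  addi  r5, r2, 8        | r0=0 r1=8 r2=5 r3=13 r4=4 r5=13
PC=1  bne  r3, r2, L4        | r0=0 r1=8 r2=5 r3=13 r4=4 r5=13  [TAKEN]
PC=2  addi  r4, r1, 15       | r0=0 r1=8 r2=5 r3=13 r4=23 r5=13
PC=4  sub  r3, r4, r5        | r0=0 r1=8 r2=5 r3=10 r4=23 r5=13
PC=5  bne  r0, r4, L7        | r0=0 r1=8 r2=5 r3=10 r4=23 r5=13  [TAKEN]
PC=6  xor  r2, r2, r5        | r0=0 r1=8 r2=8 r3=10 r4=23 r5=13
PC=7  xori  r4, r2, 5        | r0=0 r1=8 r2=8 r3=10 r4=13 r5=13
PC=8  nor  r5, r2, r3        | r0=0 r1=8 r2=8 r3=10 r4=13 r5=65525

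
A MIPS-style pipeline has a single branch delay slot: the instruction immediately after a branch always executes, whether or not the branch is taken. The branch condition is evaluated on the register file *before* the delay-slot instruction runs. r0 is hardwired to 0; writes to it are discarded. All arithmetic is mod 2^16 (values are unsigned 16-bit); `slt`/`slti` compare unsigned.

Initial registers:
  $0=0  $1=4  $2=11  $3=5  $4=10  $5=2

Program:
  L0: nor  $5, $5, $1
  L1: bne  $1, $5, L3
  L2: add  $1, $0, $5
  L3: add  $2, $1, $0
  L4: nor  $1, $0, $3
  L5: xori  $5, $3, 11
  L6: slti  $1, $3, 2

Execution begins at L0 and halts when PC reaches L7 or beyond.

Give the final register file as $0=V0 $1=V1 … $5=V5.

#0 nor  $5, $5, $1 ; 0/4/11/5/10/65529
#1 bne  $1, $5, L3 ; 0/4/11/5/10/65529 ; →target
#2 add  $1, $0, $5 ; 0/65529/11/5/10/65529
#3 add  $2, $1, $0 ; 0/65529/65529/5/10/65529
#4 nor  $1, $0, $3 ; 0/65530/65529/5/10/65529
#5 xori  $5, $3, 11 ; 0/65530/65529/5/10/14
#6 slti  $1, $3, 2 ; 0/0/65529/5/10/14

$0=0 $1=0 $2=65529 $3=5 $4=10 $5=14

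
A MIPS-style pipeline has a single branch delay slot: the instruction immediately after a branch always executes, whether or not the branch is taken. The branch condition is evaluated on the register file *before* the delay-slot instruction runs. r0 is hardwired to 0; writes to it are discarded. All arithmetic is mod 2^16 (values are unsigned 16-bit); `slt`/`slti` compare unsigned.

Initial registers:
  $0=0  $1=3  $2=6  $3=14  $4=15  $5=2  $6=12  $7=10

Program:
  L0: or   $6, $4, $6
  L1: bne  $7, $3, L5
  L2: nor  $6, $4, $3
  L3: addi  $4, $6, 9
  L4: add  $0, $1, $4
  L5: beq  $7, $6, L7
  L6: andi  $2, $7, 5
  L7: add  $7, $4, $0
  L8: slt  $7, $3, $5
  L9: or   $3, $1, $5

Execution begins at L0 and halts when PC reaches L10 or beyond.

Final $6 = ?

PC=0  or   $6, $4, $6        | $0=0 $1=3 $2=6 $3=14 $4=15 $5=2 $6=15 $7=10
PC=1  bne  $7, $3, L5        | $0=0 $1=3 $2=6 $3=14 $4=15 $5=2 $6=15 $7=10  [TAKEN]
PC=2  nor  $6, $4, $3        | $0=0 $1=3 $2=6 $3=14 $4=15 $5=2 $6=65520 $7=10
PC=5  beq  $7, $6, L7        | $0=0 $1=3 $2=6 $3=14 $4=15 $5=2 $6=65520 $7=10  [not taken]
PC=6  andi  $2, $7, 5        | $0=0 $1=3 $2=0 $3=14 $4=15 $5=2 $6=65520 $7=10
PC=7  add  $7, $4, $0        | $0=0 $1=3 $2=0 $3=14 $4=15 $5=2 $6=65520 $7=15
PC=8  slt  $7, $3, $5        | $0=0 $1=3 $2=0 $3=14 $4=15 $5=2 $6=65520 $7=0
PC=9  or   $3, $1, $5        | $0=0 $1=3 $2=0 $3=3 $4=15 $5=2 $6=65520 $7=0

65520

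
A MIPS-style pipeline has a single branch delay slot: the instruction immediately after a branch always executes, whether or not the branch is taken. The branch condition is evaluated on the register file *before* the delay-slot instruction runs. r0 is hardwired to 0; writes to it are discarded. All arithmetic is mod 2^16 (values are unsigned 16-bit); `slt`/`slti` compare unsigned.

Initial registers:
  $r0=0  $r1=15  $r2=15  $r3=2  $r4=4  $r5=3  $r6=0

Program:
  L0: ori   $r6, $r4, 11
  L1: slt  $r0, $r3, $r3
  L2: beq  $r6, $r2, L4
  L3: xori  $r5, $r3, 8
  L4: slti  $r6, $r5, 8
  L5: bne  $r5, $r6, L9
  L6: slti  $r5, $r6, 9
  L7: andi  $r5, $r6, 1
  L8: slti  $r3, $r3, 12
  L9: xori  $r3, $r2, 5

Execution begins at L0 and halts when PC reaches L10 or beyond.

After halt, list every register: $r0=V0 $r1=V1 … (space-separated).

$r0=0 $r1=15 $r2=15 $r3=10 $r4=4 $r5=1 $r6=0

#0 ori   $r6, $r4, 11 ; 0/15/15/2/4/3/15
#1 slt  $r0, $r3, $r3 ; 0/15/15/2/4/3/15
#2 beq  $r6, $r2, L4 ; 0/15/15/2/4/3/15 ; →target
#3 xori  $r5, $r3, 8 ; 0/15/15/2/4/10/15
#4 slti  $r6, $r5, 8 ; 0/15/15/2/4/10/0
#5 bne  $r5, $r6, L9 ; 0/15/15/2/4/10/0 ; →target
#6 slti  $r5, $r6, 9 ; 0/15/15/2/4/1/0
#9 xori  $r3, $r2, 5 ; 0/15/15/10/4/1/0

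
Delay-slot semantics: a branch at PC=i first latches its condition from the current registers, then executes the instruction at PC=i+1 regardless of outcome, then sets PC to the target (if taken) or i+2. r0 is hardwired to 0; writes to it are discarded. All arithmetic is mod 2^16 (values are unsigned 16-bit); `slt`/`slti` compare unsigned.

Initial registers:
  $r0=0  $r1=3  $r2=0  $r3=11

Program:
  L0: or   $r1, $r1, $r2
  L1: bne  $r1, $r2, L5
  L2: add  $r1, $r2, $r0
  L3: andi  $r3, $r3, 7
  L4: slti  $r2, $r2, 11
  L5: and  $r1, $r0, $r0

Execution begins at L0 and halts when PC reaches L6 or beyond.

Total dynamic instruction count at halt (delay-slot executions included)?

4

[0] or   $r1, $r1, $r2  →  {$r0:0, $r1:3, $r2:0, $r3:11}
[1] bne  $r1, $r2, L5  →  {$r0:0, $r1:3, $r2:0, $r3:11}  ⟨branch taken⟩
[2] add  $r1, $r2, $r0  →  {$r0:0, $r1:0, $r2:0, $r3:11}
[5] and  $r1, $r0, $r0  →  {$r0:0, $r1:0, $r2:0, $r3:11}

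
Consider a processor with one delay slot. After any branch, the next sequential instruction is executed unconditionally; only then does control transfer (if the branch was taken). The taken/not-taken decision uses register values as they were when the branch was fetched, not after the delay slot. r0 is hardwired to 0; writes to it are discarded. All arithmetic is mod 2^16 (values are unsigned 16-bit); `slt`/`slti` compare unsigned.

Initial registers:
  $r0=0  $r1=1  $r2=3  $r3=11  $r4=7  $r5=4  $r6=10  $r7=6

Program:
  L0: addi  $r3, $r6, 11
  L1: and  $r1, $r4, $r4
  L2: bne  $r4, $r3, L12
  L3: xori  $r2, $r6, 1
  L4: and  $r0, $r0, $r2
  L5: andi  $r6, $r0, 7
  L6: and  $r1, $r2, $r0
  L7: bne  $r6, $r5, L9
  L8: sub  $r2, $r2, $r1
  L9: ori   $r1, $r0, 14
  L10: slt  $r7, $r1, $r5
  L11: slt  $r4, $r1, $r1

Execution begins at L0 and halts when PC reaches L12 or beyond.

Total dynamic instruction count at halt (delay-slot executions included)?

4

PC=0  addi  $r3, $r6, 11     | $r0=0 $r1=1 $r2=3 $r3=21 $r4=7 $r5=4 $r6=10 $r7=6
PC=1  and  $r1, $r4, $r4     | $r0=0 $r1=7 $r2=3 $r3=21 $r4=7 $r5=4 $r6=10 $r7=6
PC=2  bne  $r4, $r3, L12     | $r0=0 $r1=7 $r2=3 $r3=21 $r4=7 $r5=4 $r6=10 $r7=6  [TAKEN]
PC=3  xori  $r2, $r6, 1      | $r0=0 $r1=7 $r2=11 $r3=21 $r4=7 $r5=4 $r6=10 $r7=6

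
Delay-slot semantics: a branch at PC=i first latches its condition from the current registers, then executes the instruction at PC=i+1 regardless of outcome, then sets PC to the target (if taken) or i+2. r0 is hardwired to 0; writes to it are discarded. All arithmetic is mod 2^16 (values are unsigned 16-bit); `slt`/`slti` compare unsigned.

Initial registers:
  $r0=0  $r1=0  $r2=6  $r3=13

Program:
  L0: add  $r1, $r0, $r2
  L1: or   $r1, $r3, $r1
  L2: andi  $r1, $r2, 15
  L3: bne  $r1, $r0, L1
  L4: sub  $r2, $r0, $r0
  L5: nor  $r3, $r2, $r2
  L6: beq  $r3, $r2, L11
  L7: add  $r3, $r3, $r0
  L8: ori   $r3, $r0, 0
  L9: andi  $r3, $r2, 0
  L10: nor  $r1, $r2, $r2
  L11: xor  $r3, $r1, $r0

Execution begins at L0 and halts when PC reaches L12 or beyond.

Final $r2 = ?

0

#0 add  $r1, $r0, $r2 ; 0/6/6/13
#1 or   $r1, $r3, $r1 ; 0/15/6/13
#2 andi  $r1, $r2, 15 ; 0/6/6/13
#3 bne  $r1, $r0, L1 ; 0/6/6/13 ; →target
#4 sub  $r2, $r0, $r0 ; 0/6/0/13
#1 or   $r1, $r3, $r1 ; 0/15/0/13
#2 andi  $r1, $r2, 15 ; 0/0/0/13
#3 bne  $r1, $r0, L1 ; 0/0/0/13 ; →fallthru
#4 sub  $r2, $r0, $r0 ; 0/0/0/13
#5 nor  $r3, $r2, $r2 ; 0/0/0/65535
#6 beq  $r3, $r2, L11 ; 0/0/0/65535 ; →fallthru
#7 add  $r3, $r3, $r0 ; 0/0/0/65535
#8 ori   $r3, $r0, 0 ; 0/0/0/0
#9 andi  $r3, $r2, 0 ; 0/0/0/0
#10 nor  $r1, $r2, $r2 ; 0/65535/0/0
#11 xor  $r3, $r1, $r0 ; 0/65535/0/65535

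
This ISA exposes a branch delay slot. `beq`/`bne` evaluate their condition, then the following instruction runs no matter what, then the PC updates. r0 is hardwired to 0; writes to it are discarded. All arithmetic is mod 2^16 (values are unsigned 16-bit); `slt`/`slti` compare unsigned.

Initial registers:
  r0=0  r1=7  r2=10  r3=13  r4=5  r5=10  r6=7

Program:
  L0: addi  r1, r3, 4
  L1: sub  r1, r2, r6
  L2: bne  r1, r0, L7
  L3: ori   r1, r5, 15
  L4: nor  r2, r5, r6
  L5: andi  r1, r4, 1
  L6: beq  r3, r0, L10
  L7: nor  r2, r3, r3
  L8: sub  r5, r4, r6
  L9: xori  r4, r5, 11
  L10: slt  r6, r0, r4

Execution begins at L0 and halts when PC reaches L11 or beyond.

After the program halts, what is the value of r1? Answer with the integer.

#0 addi  r1, r3, 4 ; 0/17/10/13/5/10/7
#1 sub  r1, r2, r6 ; 0/3/10/13/5/10/7
#2 bne  r1, r0, L7 ; 0/3/10/13/5/10/7 ; →target
#3 ori   r1, r5, 15 ; 0/15/10/13/5/10/7
#7 nor  r2, r3, r3 ; 0/15/65522/13/5/10/7
#8 sub  r5, r4, r6 ; 0/15/65522/13/5/65534/7
#9 xori  r4, r5, 11 ; 0/15/65522/13/65525/65534/7
#10 slt  r6, r0, r4 ; 0/15/65522/13/65525/65534/1

15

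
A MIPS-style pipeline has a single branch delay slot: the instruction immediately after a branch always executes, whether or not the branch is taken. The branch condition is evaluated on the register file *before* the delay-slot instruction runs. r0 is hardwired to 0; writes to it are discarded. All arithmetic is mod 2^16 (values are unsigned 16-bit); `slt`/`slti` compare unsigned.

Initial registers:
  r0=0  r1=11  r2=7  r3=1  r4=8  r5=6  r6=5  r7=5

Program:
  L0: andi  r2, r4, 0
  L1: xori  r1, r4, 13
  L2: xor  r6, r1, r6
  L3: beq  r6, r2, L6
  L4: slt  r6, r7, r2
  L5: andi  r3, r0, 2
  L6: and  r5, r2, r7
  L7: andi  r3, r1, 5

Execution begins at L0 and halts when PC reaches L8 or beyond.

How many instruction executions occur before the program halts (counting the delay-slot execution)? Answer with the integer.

7

[0] andi  r2, r4, 0  →  {r0:0, r1:11, r2:0, r3:1, r4:8, r5:6, r6:5, r7:5}
[1] xori  r1, r4, 13  →  {r0:0, r1:5, r2:0, r3:1, r4:8, r5:6, r6:5, r7:5}
[2] xor  r6, r1, r6  →  {r0:0, r1:5, r2:0, r3:1, r4:8, r5:6, r6:0, r7:5}
[3] beq  r6, r2, L6  →  {r0:0, r1:5, r2:0, r3:1, r4:8, r5:6, r6:0, r7:5}  ⟨branch taken⟩
[4] slt  r6, r7, r2  →  {r0:0, r1:5, r2:0, r3:1, r4:8, r5:6, r6:0, r7:5}
[6] and  r5, r2, r7  →  {r0:0, r1:5, r2:0, r3:1, r4:8, r5:0, r6:0, r7:5}
[7] andi  r3, r1, 5  →  {r0:0, r1:5, r2:0, r3:5, r4:8, r5:0, r6:0, r7:5}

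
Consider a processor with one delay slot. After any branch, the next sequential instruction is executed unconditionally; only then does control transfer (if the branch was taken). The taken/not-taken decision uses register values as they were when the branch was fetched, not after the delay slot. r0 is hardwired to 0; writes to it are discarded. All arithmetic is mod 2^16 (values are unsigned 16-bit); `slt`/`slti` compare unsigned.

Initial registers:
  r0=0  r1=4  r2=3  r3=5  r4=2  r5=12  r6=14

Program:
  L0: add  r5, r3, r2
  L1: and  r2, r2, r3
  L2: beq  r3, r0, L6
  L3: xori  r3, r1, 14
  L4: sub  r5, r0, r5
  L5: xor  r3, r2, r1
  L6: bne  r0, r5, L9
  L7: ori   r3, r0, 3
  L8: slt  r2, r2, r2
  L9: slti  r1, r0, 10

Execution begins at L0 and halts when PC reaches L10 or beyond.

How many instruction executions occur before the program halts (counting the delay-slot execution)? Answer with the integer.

9

#0 add  r5, r3, r2 ; 0/4/3/5/2/8/14
#1 and  r2, r2, r3 ; 0/4/1/5/2/8/14
#2 beq  r3, r0, L6 ; 0/4/1/5/2/8/14 ; →fallthru
#3 xori  r3, r1, 14 ; 0/4/1/10/2/8/14
#4 sub  r5, r0, r5 ; 0/4/1/10/2/65528/14
#5 xor  r3, r2, r1 ; 0/4/1/5/2/65528/14
#6 bne  r0, r5, L9 ; 0/4/1/5/2/65528/14 ; →target
#7 ori   r3, r0, 3 ; 0/4/1/3/2/65528/14
#9 slti  r1, r0, 10 ; 0/1/1/3/2/65528/14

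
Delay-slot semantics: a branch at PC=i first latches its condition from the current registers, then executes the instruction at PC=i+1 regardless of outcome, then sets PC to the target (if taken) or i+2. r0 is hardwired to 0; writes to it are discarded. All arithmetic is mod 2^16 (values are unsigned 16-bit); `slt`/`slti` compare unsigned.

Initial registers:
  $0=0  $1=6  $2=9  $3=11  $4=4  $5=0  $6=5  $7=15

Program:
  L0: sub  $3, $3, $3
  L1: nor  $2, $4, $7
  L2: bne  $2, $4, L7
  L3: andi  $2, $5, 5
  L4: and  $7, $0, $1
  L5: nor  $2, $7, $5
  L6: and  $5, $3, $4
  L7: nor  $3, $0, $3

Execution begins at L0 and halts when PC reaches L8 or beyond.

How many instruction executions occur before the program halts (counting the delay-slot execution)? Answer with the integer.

#0 sub  $3, $3, $3 ; 0/6/9/0/4/0/5/15
#1 nor  $2, $4, $7 ; 0/6/65520/0/4/0/5/15
#2 bne  $2, $4, L7 ; 0/6/65520/0/4/0/5/15 ; →target
#3 andi  $2, $5, 5 ; 0/6/0/0/4/0/5/15
#7 nor  $3, $0, $3 ; 0/6/0/65535/4/0/5/15

5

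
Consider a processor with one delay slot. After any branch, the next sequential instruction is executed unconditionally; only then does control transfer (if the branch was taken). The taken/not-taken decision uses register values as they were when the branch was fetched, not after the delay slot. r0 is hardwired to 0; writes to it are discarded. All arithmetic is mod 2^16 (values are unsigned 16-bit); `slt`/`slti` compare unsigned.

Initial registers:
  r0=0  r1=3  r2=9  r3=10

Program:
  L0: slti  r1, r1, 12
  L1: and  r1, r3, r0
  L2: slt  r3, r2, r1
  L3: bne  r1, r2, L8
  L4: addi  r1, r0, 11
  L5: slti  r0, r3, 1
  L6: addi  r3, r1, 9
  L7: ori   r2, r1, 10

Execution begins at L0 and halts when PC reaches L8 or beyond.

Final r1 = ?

11

[0] slti  r1, r1, 12  →  {r0:0, r1:1, r2:9, r3:10}
[1] and  r1, r3, r0  →  {r0:0, r1:0, r2:9, r3:10}
[2] slt  r3, r2, r1  →  {r0:0, r1:0, r2:9, r3:0}
[3] bne  r1, r2, L8  →  {r0:0, r1:0, r2:9, r3:0}  ⟨branch taken⟩
[4] addi  r1, r0, 11  →  {r0:0, r1:11, r2:9, r3:0}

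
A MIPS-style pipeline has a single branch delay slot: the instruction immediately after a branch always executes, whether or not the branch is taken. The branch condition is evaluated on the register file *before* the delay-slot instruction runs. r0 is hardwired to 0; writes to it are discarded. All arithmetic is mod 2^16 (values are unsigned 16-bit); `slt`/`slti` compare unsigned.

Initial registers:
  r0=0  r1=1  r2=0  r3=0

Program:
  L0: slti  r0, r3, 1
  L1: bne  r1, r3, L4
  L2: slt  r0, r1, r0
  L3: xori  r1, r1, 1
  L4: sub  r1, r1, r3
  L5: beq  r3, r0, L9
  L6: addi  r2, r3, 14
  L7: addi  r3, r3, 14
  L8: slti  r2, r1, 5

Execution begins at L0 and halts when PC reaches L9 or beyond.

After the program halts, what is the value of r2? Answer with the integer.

#0 slti  r0, r3, 1 ; 0/1/0/0
#1 bne  r1, r3, L4 ; 0/1/0/0 ; →target
#2 slt  r0, r1, r0 ; 0/1/0/0
#4 sub  r1, r1, r3 ; 0/1/0/0
#5 beq  r3, r0, L9 ; 0/1/0/0 ; →target
#6 addi  r2, r3, 14 ; 0/1/14/0

14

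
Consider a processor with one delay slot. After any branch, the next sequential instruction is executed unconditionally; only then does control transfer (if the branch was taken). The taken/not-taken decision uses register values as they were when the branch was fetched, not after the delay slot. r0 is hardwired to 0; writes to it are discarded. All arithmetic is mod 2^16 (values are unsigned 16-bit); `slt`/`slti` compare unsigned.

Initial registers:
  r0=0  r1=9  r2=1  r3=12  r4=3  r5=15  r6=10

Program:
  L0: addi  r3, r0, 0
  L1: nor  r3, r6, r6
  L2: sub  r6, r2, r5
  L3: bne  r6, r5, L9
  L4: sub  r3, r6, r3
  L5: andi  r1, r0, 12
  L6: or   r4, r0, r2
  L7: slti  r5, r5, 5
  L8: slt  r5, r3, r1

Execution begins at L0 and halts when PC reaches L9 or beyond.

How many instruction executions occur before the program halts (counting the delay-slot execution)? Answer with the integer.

PC=0  addi  r3, r0, 0        | r0=0 r1=9 r2=1 r3=0 r4=3 r5=15 r6=10
PC=1  nor  r3, r6, r6        | r0=0 r1=9 r2=1 r3=65525 r4=3 r5=15 r6=10
PC=2  sub  r6, r2, r5        | r0=0 r1=9 r2=1 r3=65525 r4=3 r5=15 r6=65522
PC=3  bne  r6, r5, L9        | r0=0 r1=9 r2=1 r3=65525 r4=3 r5=15 r6=65522  [TAKEN]
PC=4  sub  r3, r6, r3        | r0=0 r1=9 r2=1 r3=65533 r4=3 r5=15 r6=65522

5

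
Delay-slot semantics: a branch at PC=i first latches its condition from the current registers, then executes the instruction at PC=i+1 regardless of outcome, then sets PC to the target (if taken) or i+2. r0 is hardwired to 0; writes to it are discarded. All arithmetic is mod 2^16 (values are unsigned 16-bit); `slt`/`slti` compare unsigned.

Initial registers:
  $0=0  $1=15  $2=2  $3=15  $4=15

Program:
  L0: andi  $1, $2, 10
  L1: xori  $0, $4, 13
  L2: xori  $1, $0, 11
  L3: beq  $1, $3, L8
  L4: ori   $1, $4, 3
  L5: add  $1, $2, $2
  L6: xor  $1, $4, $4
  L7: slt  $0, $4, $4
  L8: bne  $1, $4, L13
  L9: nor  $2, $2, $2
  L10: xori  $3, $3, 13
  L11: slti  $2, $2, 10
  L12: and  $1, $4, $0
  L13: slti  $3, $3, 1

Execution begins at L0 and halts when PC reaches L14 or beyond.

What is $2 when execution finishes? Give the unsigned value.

#0 andi  $1, $2, 10 ; 0/2/2/15/15
#1 xori  $0, $4, 13 ; 0/2/2/15/15
#2 xori  $1, $0, 11 ; 0/11/2/15/15
#3 beq  $1, $3, L8 ; 0/11/2/15/15 ; →fallthru
#4 ori   $1, $4, 3 ; 0/15/2/15/15
#5 add  $1, $2, $2 ; 0/4/2/15/15
#6 xor  $1, $4, $4 ; 0/0/2/15/15
#7 slt  $0, $4, $4 ; 0/0/2/15/15
#8 bne  $1, $4, L13 ; 0/0/2/15/15 ; →target
#9 nor  $2, $2, $2 ; 0/0/65533/15/15
#13 slti  $3, $3, 1 ; 0/0/65533/0/15

65533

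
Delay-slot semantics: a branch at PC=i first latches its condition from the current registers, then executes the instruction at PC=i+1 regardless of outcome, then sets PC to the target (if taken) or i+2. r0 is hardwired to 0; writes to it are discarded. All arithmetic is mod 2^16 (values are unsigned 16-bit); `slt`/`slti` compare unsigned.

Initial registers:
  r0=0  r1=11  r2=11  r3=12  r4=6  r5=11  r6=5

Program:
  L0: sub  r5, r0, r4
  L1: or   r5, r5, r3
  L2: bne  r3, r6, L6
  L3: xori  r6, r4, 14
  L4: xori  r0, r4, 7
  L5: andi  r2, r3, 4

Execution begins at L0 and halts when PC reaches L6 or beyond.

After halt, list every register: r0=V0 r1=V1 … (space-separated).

r0=0 r1=11 r2=11 r3=12 r4=6 r5=65534 r6=8

[0] sub  r5, r0, r4  →  {r0:0, r1:11, r2:11, r3:12, r4:6, r5:65530, r6:5}
[1] or   r5, r5, r3  →  {r0:0, r1:11, r2:11, r3:12, r4:6, r5:65534, r6:5}
[2] bne  r3, r6, L6  →  {r0:0, r1:11, r2:11, r3:12, r4:6, r5:65534, r6:5}  ⟨branch taken⟩
[3] xori  r6, r4, 14  →  {r0:0, r1:11, r2:11, r3:12, r4:6, r5:65534, r6:8}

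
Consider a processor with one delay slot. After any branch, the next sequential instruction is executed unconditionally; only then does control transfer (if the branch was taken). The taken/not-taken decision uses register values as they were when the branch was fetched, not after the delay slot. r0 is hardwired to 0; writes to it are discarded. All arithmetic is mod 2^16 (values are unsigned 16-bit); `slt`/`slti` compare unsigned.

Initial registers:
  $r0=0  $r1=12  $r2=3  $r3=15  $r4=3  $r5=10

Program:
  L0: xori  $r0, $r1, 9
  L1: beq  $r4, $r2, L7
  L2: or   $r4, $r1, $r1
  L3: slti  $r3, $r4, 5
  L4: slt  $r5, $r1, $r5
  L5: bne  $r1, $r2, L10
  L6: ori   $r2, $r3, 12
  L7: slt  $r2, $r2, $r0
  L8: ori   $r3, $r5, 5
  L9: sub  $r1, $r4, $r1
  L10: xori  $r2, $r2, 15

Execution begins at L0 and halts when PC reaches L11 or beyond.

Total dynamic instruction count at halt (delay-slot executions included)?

7

[0] xori  $r0, $r1, 9  →  {$r0:0, $r1:12, $r2:3, $r3:15, $r4:3, $r5:10}
[1] beq  $r4, $r2, L7  →  {$r0:0, $r1:12, $r2:3, $r3:15, $r4:3, $r5:10}  ⟨branch taken⟩
[2] or   $r4, $r1, $r1  →  {$r0:0, $r1:12, $r2:3, $r3:15, $r4:12, $r5:10}
[7] slt  $r2, $r2, $r0  →  {$r0:0, $r1:12, $r2:0, $r3:15, $r4:12, $r5:10}
[8] ori   $r3, $r5, 5  →  {$r0:0, $r1:12, $r2:0, $r3:15, $r4:12, $r5:10}
[9] sub  $r1, $r4, $r1  →  {$r0:0, $r1:0, $r2:0, $r3:15, $r4:12, $r5:10}
[10] xori  $r2, $r2, 15  →  {$r0:0, $r1:0, $r2:15, $r3:15, $r4:12, $r5:10}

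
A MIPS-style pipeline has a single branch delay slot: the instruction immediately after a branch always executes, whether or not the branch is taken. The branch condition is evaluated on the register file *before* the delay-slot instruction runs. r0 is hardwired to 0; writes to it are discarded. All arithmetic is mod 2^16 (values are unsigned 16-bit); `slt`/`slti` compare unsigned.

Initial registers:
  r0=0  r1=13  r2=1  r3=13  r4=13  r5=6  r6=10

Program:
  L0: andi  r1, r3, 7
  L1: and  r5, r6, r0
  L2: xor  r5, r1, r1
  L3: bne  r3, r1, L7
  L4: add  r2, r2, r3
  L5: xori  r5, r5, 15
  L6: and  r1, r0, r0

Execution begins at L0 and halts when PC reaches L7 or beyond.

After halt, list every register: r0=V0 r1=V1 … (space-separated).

#0 andi  r1, r3, 7 ; 0/5/1/13/13/6/10
#1 and  r5, r6, r0 ; 0/5/1/13/13/0/10
#2 xor  r5, r1, r1 ; 0/5/1/13/13/0/10
#3 bne  r3, r1, L7 ; 0/5/1/13/13/0/10 ; →target
#4 add  r2, r2, r3 ; 0/5/14/13/13/0/10

r0=0 r1=5 r2=14 r3=13 r4=13 r5=0 r6=10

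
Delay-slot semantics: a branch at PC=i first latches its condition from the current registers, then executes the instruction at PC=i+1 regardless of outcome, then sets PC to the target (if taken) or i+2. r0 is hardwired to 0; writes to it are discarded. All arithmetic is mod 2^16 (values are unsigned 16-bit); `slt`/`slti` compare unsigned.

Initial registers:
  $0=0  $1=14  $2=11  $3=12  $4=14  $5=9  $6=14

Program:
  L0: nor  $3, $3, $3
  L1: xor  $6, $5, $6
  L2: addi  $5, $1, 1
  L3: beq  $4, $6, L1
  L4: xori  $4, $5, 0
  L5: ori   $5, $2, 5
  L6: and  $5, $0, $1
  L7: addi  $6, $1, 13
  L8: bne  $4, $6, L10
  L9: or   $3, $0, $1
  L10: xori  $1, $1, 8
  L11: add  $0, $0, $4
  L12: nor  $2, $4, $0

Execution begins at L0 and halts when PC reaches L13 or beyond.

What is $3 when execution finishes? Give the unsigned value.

14

[0] nor  $3, $3, $3  →  {$0:0, $1:14, $2:11, $3:65523, $4:14, $5:9, $6:14}
[1] xor  $6, $5, $6  →  {$0:0, $1:14, $2:11, $3:65523, $4:14, $5:9, $6:7}
[2] addi  $5, $1, 1  →  {$0:0, $1:14, $2:11, $3:65523, $4:14, $5:15, $6:7}
[3] beq  $4, $6, L1  →  {$0:0, $1:14, $2:11, $3:65523, $4:14, $5:15, $6:7}  ⟨branch fallthrough⟩
[4] xori  $4, $5, 0  →  {$0:0, $1:14, $2:11, $3:65523, $4:15, $5:15, $6:7}
[5] ori   $5, $2, 5  →  {$0:0, $1:14, $2:11, $3:65523, $4:15, $5:15, $6:7}
[6] and  $5, $0, $1  →  {$0:0, $1:14, $2:11, $3:65523, $4:15, $5:0, $6:7}
[7] addi  $6, $1, 13  →  {$0:0, $1:14, $2:11, $3:65523, $4:15, $5:0, $6:27}
[8] bne  $4, $6, L10  →  {$0:0, $1:14, $2:11, $3:65523, $4:15, $5:0, $6:27}  ⟨branch taken⟩
[9] or   $3, $0, $1  →  {$0:0, $1:14, $2:11, $3:14, $4:15, $5:0, $6:27}
[10] xori  $1, $1, 8  →  {$0:0, $1:6, $2:11, $3:14, $4:15, $5:0, $6:27}
[11] add  $0, $0, $4  →  {$0:0, $1:6, $2:11, $3:14, $4:15, $5:0, $6:27}
[12] nor  $2, $4, $0  →  {$0:0, $1:6, $2:65520, $3:14, $4:15, $5:0, $6:27}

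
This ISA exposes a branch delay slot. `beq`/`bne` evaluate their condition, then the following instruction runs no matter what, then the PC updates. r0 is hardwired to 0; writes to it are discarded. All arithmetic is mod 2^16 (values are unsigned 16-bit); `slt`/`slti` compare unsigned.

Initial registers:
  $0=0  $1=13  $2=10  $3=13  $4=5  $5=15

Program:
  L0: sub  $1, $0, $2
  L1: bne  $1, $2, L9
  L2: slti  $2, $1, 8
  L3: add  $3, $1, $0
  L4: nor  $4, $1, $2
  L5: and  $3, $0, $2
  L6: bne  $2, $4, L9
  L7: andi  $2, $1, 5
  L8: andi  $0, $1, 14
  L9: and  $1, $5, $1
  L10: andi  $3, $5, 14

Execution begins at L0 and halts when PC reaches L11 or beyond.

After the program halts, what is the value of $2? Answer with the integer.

0

PC=0  sub  $1, $0, $2        | $0=0 $1=65526 $2=10 $3=13 $4=5 $5=15
PC=1  bne  $1, $2, L9        | $0=0 $1=65526 $2=10 $3=13 $4=5 $5=15  [TAKEN]
PC=2  slti  $2, $1, 8        | $0=0 $1=65526 $2=0 $3=13 $4=5 $5=15
PC=9  and  $1, $5, $1        | $0=0 $1=6 $2=0 $3=13 $4=5 $5=15
PC=10 andi  $3, $5, 14       | $0=0 $1=6 $2=0 $3=14 $4=5 $5=15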